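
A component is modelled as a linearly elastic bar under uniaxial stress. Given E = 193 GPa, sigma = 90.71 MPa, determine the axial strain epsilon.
Model: a linearly elastic bar under uniaxial stress, so sigma = E·epsilon.
Solve for epsilon: epsilon = sigma / E.
Convert to SI units:
  E = 193 GPa = 1.93 × 10¹¹ Pa
  sigma = 90.71 MPa = 9.071 × 10⁷ Pa
Substitute:
  epsilon = (9.071 × 10⁷) / (1.93 × 10¹¹)
  epsilon = 0.00047
Final answer: epsilon = 0.00047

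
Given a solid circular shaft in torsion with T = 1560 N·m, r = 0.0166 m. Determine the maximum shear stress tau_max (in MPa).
Model: a solid circular shaft in torsion, so tau_max = (2·T) / (π·r^3).
Substitute:
  tau_max = (2 × 1560) / (π × 0.0166^3)
  tau_max = 2.171 × 10⁸ Pa
Convert: tau_max = 2.171 × 10⁸ Pa = 217.1 MPa
Final answer: tau_max = 217.1 MPa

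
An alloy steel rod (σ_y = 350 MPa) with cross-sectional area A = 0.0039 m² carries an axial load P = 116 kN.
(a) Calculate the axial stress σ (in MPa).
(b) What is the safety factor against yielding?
(a) Axial stress σ = P/A. Convert P = 116 kN = 116000 N.
  σ = 116000 / 0.0039 = 2.974 × 10⁷ Pa = 29.74 MPa
(b) Safety factor SF = σ_y/σ = 350 / 29.74 = 11.77
Final answer: (a) σ = 29.74 MPa, (b) SF = 11.77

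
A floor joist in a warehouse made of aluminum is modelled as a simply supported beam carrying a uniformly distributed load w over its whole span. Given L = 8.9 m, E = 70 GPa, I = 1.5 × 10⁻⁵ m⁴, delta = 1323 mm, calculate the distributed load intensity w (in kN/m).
Model: a simply supported beam carrying a uniformly distributed load w over its whole span, so delta = (5·w·L^4) / (384·E·I).
Solve for w: w = (384·delta·E·I) / (5·L^4).
Convert to SI units:
  E = 70 GPa = 7 × 10¹⁰ Pa
  delta = 1323 mm = 1.323 m
Substitute:
  w = (384 × 1.323 × (7 × 10¹⁰) × (1.5 × 10⁻⁵)) / (5 × 8.9^4)
  w = 17000 N/m
Convert: w = 17000 N/m = 17 kN/m
Final answer: w = 17 kN/m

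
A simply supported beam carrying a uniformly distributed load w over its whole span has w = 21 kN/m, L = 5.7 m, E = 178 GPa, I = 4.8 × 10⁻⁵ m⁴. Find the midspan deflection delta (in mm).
Model: a simply supported beam carrying a uniformly distributed load w over its whole span, so delta = (5·w·L^4) / (384·E·I).
Convert to SI units:
  w = 21 kN/m = 21000 N/m
  E = 178 GPa = 1.78 × 10¹¹ Pa
Substitute:
  delta = (5 × 21000 × 5.7^4) / (384 × (1.78 × 10¹¹) × (4.8 × 10⁻⁵))
  delta = 0.03378 m
Convert: delta = 0.03378 m = 33.78 mm
Final answer: delta = 33.78 mm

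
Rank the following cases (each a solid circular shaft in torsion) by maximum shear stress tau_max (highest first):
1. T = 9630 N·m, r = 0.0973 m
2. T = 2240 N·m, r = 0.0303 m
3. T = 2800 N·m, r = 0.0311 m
Model: a solid circular shaft in torsion, so tau_max = (2·T) / (π·r^3) (SI units).
  Case 1: tau_max = (2 × 9630) / (π × 0.0973^3) = 6.655 × 10⁶ Pa = 6.655 MPa
  Case 2: tau_max = (2 × 2240) / (π × 0.0303^3) = 5.126 × 10⁷ Pa = 51.26 MPa
  Case 3: tau_max = (2 × 2800) / (π × 0.0311^3) = 5.926 × 10⁷ Pa = 59.26 MPa
Ordering: 59.26 MPa (case 3) > 51.26 MPa (case 2) > 6.655 MPa (case 1)
Final answer: 3, 2, 1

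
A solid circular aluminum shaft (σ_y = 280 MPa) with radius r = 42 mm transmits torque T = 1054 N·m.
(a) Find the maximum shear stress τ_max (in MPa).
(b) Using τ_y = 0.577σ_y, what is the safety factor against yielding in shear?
(a) For a solid circular shaft, τ_max = T·r/J with J = π·r^4/2, i.e. τ_max = 2·T / (π·r^3). Convert r = 42 mm = 0.042 m.
  τ_max = (2 × 1054) / (π × 0.042^3) = 9.057 × 10⁶ Pa = 9.057 MPa
(b) τ_y = 0.577 × 280 = 161.56 MPa
  SF = τ_y/τ_max = 161.56 / 9.057 = 17.84
Final answer: (a) τ_max = 9.057 MPa, (b) SF = 17.84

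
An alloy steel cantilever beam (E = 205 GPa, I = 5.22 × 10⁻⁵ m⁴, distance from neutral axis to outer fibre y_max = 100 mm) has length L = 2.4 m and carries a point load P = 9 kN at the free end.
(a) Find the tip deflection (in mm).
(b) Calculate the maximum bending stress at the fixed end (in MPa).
(a) Tip deflection of a cantilever with an end point load: δ = P·L^3 / (3·E·I). Convert P = 9 kN = 9000 N, E = 205 GPa = 2.05 × 10¹¹ Pa.
  δ = (9000 × 2.4^3) / (3 × (2.05 × 10¹¹) × (5.22 × 10⁻⁵)) = 0.003876 m = 3.876 mm
(b) Maximum bending moment at the fixed end: M = P·L = 9000 × 2.4 = 21600 N·m. Convert y_max = 100 mm = 0.1 m.
  σ = M·y_max / I = (21600 × 0.1) / (5.22 × 10⁻⁵) = 4.138 × 10⁷ Pa = 41.38 MPa
Final answer: (a) δ = 3.876 mm, (b) σ = 41.38 MPa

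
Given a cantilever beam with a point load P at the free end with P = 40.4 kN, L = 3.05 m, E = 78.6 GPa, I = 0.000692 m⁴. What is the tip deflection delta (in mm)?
Model: a cantilever beam with a point load P at the free end, so delta = (P·L^3) / (3·E·I).
Convert to SI units:
  P = 40.4 kN = 40400 N
  E = 78.6 GPa = 7.86 × 10¹⁰ Pa
Substitute:
  delta = (40400 × 3.05^3) / (3 × (7.86 × 10¹⁰) × 0.000692)
  delta = 0.007025 m
Convert: delta = 0.007025 m = 7.025 mm
Final answer: delta = 7.025 mm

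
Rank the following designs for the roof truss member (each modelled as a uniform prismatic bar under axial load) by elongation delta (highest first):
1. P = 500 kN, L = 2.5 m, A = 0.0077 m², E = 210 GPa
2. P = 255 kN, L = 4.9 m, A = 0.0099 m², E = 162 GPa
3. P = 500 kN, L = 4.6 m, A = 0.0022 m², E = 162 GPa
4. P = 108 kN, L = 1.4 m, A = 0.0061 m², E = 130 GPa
Model: a uniform prismatic bar under axial load, so delta = (P·L) / (A·E) (SI units).
  Case 1: delta = (500000 × 2.5) / (0.0077 × (2.1 × 10¹¹)) = 0.000773 m = 0.773 mm
  Case 2: delta = (255000 × 4.9) / (0.0099 × (1.62 × 10¹¹)) = 0.0007791 m = 0.7791 mm
  Case 3: delta = (500000 × 4.6) / (0.0022 × (1.62 × 10¹¹)) = 0.006453 m = 6.453 mm
  Case 4: delta = (108000 × 1.4) / (0.0061 × (1.3 × 10¹¹)) = 0.0001907 m = 0.1907 mm
Ordering: 6.453 mm (case 3) > 0.7791 mm (case 2) > 0.773 mm (case 1) > 0.1907 mm (case 4)
Final answer: 3, 2, 1, 4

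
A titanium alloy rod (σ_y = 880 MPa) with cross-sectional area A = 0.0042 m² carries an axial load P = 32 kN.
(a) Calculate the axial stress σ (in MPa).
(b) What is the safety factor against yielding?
(a) Axial stress σ = P/A. Convert P = 32 kN = 32000 N.
  σ = 32000 / 0.0042 = 7.619 × 10⁶ Pa = 7.619 MPa
(b) Safety factor SF = σ_y/σ = 880 / 7.619 = 115.5
Final answer: (a) σ = 7.619 MPa, (b) SF = 115.5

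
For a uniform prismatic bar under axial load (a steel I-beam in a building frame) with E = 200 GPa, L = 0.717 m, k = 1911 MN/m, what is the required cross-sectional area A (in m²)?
Model: a uniform prismatic bar under axial load, so k = (A·E) / L.
Solve for A: A = (k·L) / E.
Convert to SI units:
  E = 200 GPa = 2 × 10¹¹ Pa
  k = 1911 MN/m = 1.911 × 10⁹ N/m
Substitute:
  A = ((1.911 × 10⁹) × 0.717) / (2 × 10¹¹)
  A = 0.006851 m²
Final answer: A = 0.006851 m²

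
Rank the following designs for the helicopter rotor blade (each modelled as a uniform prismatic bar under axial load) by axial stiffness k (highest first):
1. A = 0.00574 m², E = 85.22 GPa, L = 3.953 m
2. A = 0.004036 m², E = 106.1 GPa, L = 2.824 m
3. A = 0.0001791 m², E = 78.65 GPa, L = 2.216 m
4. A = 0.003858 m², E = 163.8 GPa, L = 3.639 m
Model: a uniform prismatic bar under axial load, so k = (A·E) / L (SI units).
  Case 1: k = (0.00574 × (8.522 × 10¹⁰)) / 3.953 = 1.237 × 10⁸ N/m = 123.7 MN/m
  Case 2: k = (0.004036 × (1.061 × 10¹¹)) / 2.824 = 1.516 × 10⁸ N/m = 151.6 MN/m
  Case 3: k = (0.0001791 × (7.865 × 10¹⁰)) / 2.216 = 6.357 × 10⁶ N/m = 6.357 MN/m
  Case 4: k = (0.003858 × (1.638 × 10¹¹)) / 3.639 = 1.737 × 10⁸ N/m = 173.7 MN/m
Ordering: 173.7 MN/m (case 4) > 151.6 MN/m (case 2) > 123.7 MN/m (case 1) > 6.357 MN/m (case 3)
Final answer: 4, 2, 1, 3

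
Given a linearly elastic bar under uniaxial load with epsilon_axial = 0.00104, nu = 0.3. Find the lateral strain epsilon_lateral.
Model: a linearly elastic bar under uniaxial load, so epsilon_lateral = -nu·epsilon_axial.
Substitute:
  epsilon_lateral = -(0.3 × 0.00104)
  epsilon_lateral = -0.000312
Final answer: epsilon_lateral = -0.000312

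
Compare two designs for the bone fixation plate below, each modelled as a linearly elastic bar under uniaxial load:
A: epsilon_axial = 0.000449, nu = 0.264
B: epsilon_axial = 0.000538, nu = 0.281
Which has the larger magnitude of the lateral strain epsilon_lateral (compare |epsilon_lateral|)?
Model: a linearly elastic bar under uniaxial load, so epsilon_lateral = -nu·epsilon_axial (SI units).
  A: epsilon_lateral = -(0.264 × 0.000449) = -0.0001185
  B: epsilon_lateral = -(0.281 × 0.000538) = -0.0001512
|epsilon_lateral|: A = 0.0001185, B = 0.0001512, so B is larger in magnitude.
Final answer: B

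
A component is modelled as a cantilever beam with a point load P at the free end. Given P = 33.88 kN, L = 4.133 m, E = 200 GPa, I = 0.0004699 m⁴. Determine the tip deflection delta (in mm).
Model: a cantilever beam with a point load P at the free end, so delta = (P·L^3) / (3·E·I).
Convert to SI units:
  P = 33.88 kN = 33880 N
  E = 200 GPa = 2 × 10¹¹ Pa
Substitute:
  delta = (33880 × 4.133^3) / (3 × (2 × 10¹¹) × 0.0004699)
  delta = 0.008484 m
Convert: delta = 0.008484 m = 8.484 mm
Final answer: delta = 8.484 mm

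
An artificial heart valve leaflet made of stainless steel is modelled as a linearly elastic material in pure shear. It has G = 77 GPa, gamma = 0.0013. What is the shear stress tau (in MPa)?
Model: a linearly elastic material in pure shear, so tau = G·gamma.
Convert to SI units:
  G = 77 GPa = 7.7 × 10¹⁰ Pa
Substitute:
  tau = (7.7 × 10¹⁰) × 0.0013
  tau = 1.001 × 10⁸ Pa
Convert: tau = 1.001 × 10⁸ Pa = 100.1 MPa
Final answer: tau = 100.1 MPa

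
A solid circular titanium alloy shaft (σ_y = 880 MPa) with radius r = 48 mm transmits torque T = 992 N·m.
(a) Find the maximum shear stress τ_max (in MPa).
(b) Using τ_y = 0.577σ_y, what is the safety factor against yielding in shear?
(a) For a solid circular shaft, τ_max = T·r/J with J = π·r^4/2, i.e. τ_max = 2·T / (π·r^3). Convert r = 48 mm = 0.048 m.
  τ_max = (2 × 992) / (π × 0.048^3) = 5.71 × 10⁶ Pa = 5.71 MPa
(b) τ_y = 0.577 × 880 = 507.76 MPa
  SF = τ_y/τ_max = 507.76 / 5.71 = 88.92
Final answer: (a) τ_max = 5.71 MPa, (b) SF = 88.92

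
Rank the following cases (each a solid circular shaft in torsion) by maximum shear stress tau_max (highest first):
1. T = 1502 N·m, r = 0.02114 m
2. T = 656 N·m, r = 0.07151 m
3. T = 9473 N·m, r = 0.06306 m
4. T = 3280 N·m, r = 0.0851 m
Model: a solid circular shaft in torsion, so tau_max = (2·T) / (π·r^3) (SI units).
  Case 1: tau_max = (2 × 1502) / (π × 0.02114^3) = 1.012 × 10⁸ Pa = 101.2 MPa
  Case 2: tau_max = (2 × 656) / (π × 0.07151^3) = 1.142 × 10⁶ Pa = 1.142 MPa
  Case 3: tau_max = (2 × 9473) / (π × 0.06306^3) = 2.405 × 10⁷ Pa = 24.05 MPa
  Case 4: tau_max = (2 × 3280) / (π × 0.0851^3) = 3.388 × 10⁶ Pa = 3.388 MPa
Ordering: 101.2 MPa (case 1) > 24.05 MPa (case 3) > 3.388 MPa (case 4) > 1.142 MPa (case 2)
Final answer: 1, 3, 4, 2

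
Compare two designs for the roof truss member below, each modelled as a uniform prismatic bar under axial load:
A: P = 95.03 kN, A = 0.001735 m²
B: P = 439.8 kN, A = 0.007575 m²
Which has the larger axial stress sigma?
Model: a uniform prismatic bar under axial load, so sigma = P / A (SI units).
  A: sigma = 95030 / 0.001735 = 5.477 × 10⁷ Pa = 54.77 MPa
  B: sigma = 439800 / 0.007575 = 5.806 × 10⁷ Pa = 58.06 MPa
58.06 MPa > 54.77 MPa, so B is larger.
Final answer: B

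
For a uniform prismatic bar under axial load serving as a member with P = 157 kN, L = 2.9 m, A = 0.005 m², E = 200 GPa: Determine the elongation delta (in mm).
Model: a uniform prismatic bar under axial load, so delta = (P·L) / (A·E).
Convert to SI units:
  P = 157 kN = 157000 N
  E = 200 GPa = 2 × 10¹¹ Pa
Substitute:
  delta = (157000 × 2.9) / (0.005 × (2 × 10¹¹))
  delta = 0.0004553 m
Convert: delta = 0.0004553 m = 0.4553 mm
Final answer: delta = 0.4553 mm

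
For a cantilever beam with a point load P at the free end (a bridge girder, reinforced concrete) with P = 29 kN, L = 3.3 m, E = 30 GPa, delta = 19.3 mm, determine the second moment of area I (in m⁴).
Model: a cantilever beam with a point load P at the free end, so delta = (P·L^3) / (3·E·I).
Solve for I: I = (P·L^3) / (3·delta·E).
Convert to SI units:
  P = 29 kN = 29000 N
  E = 30 GPa = 3 × 10¹⁰ Pa
  delta = 19.3 mm = 0.0193 m
Substitute:
  I = (29000 × 3.3^3) / (3 × 0.0193 × (3 × 10¹⁰))
  I = 0.0006 m⁴
Final answer: I = 0.0006 m⁴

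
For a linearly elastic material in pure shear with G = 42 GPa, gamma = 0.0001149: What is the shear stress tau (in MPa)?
Model: a linearly elastic material in pure shear, so tau = G·gamma.
Convert to SI units:
  G = 42 GPa = 4.2 × 10¹⁰ Pa
Substitute:
  tau = (4.2 × 10¹⁰) × 0.0001149
  tau = 4.826 × 10⁶ Pa
Convert: tau = 4.826 × 10⁶ Pa = 4.826 MPa
Final answer: tau = 4.826 MPa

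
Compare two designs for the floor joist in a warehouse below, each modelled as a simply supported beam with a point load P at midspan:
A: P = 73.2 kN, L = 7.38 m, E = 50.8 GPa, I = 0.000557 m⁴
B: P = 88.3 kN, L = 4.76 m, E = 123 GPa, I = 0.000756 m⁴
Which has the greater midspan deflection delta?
Model: a simply supported beam with a point load P at midspan, so delta = (P·L^3) / (48·E·I) (SI units).
  A: delta = (73200 × 7.38^3) / (48 × (5.08 × 10¹⁰) × 0.000557) = 0.02166 m = 21.66 mm
  B: delta = (88300 × 4.76^3) / (48 × (1.23 × 10¹¹) × 0.000756) = 0.002134 m = 2.134 mm
21.66 mm > 2.134 mm, so A is larger.
Final answer: A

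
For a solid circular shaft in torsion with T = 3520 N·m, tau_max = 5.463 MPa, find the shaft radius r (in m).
Model: a solid circular shaft in torsion, so tau_max = (2·T) / (π·r^3).
Solve for r: r = ((2·T) / (π·tau_max))^(1/3).
Convert to SI units:
  tau_max = 5.463 MPa = 5.463 × 10⁶ Pa
Substitute:
  r = ((2 × 3520) / (π × (5.463 × 10⁶)))^(1/3)
  r = 0.0743 m
Final answer: r = 0.0743 m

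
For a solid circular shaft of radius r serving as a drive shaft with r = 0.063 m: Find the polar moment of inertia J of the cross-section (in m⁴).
Model: a solid circular shaft of radius r, so J = (π·r^4) / 2.
Substitute:
  J = (π × 0.063^4) / 2
  J = 2.474 × 10⁻⁵ m⁴
Final answer: J = 2.474 × 10⁻⁵ m⁴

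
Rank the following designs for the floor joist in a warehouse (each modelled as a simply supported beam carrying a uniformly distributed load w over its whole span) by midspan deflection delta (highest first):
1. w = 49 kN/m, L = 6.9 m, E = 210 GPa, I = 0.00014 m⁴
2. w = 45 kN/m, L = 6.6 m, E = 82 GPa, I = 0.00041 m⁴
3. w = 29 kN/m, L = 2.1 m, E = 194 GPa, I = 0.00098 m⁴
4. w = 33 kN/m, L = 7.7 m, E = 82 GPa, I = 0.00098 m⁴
Model: a simply supported beam carrying a uniformly distributed load w over its whole span, so delta = (5·w·L^4) / (384·E·I) (SI units).
  Case 1: delta = (5 × 49000 × 6.9^4) / (384 × (2.1 × 10¹¹) × 0.00014) = 0.04919 m = 49.19 mm
  Case 2: delta = (5 × 45000 × 6.6^4) / (384 × (8.2 × 10¹⁰) × 0.00041) = 0.03307 m = 33.07 mm
  Case 3: delta = (5 × 29000 × 2.1^4) / (384 × (1.94 × 10¹¹) × 0.00098) = 3.863 × 10⁻⁵ m = 0.03863 mm
  Case 4: delta = (5 × 33000 × 7.7^4) / (384 × (8.2 × 10¹⁰) × 0.00098) = 0.0188 m = 18.8 mm
Ordering: 49.19 mm (case 1) > 33.07 mm (case 2) > 18.8 mm (case 4) > 0.03863 mm (case 3)
Final answer: 1, 2, 4, 3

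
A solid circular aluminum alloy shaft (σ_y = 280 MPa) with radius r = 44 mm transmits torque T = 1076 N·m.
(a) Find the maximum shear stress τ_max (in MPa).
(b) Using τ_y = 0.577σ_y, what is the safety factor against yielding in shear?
(a) For a solid circular shaft, τ_max = T·r/J with J = π·r^4/2, i.e. τ_max = 2·T / (π·r^3). Convert r = 44 mm = 0.044 m.
  τ_max = (2 × 1076) / (π × 0.044^3) = 8.041 × 10⁶ Pa = 8.041 MPa
(b) τ_y = 0.577 × 280 = 161.56 MPa
  SF = τ_y/τ_max = 161.56 / 8.041 = 20.09
Final answer: (a) τ_max = 8.041 MPa, (b) SF = 20.09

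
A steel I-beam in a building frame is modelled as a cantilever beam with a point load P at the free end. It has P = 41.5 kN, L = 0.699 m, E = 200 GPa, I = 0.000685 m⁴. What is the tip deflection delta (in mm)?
Model: a cantilever beam with a point load P at the free end, so delta = (P·L^3) / (3·E·I).
Convert to SI units:
  P = 41.5 kN = 41500 N
  E = 200 GPa = 2 × 10¹¹ Pa
Substitute:
  delta = (41500 × 0.699^3) / (3 × (2 × 10¹¹) × 0.000685)
  delta = 3.449 × 10⁻⁵ m
Convert: delta = 3.449 × 10⁻⁵ m = 0.03449 mm
Final answer: delta = 0.03449 mm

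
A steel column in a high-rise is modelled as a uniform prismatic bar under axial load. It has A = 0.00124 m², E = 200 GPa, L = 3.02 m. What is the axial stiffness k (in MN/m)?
Model: a uniform prismatic bar under axial load, so k = (A·E) / L.
Convert to SI units:
  E = 200 GPa = 2 × 10¹¹ Pa
Substitute:
  k = (0.00124 × (2 × 10¹¹)) / 3.02
  k = 8.212 × 10⁷ N/m
Convert: k = 8.212 × 10⁷ N/m = 82.12 MN/m
Final answer: k = 82.12 MN/m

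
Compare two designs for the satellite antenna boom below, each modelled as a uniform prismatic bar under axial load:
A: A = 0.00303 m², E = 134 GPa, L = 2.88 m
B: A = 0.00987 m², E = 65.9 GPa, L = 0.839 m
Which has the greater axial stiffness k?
Model: a uniform prismatic bar under axial load, so k = (A·E) / L (SI units).
  A: k = (0.00303 × (1.34 × 10¹¹)) / 2.88 = 1.41 × 10⁸ N/m = 141 MN/m
  B: k = (0.00987 × (6.59 × 10¹⁰)) / 0.839 = 7.752 × 10⁸ N/m = 775.2 MN/m
775.2 MN/m > 141 MN/m, so B is larger.
Final answer: B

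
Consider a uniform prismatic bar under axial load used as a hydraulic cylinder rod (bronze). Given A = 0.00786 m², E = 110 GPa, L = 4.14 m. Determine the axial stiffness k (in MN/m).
Model: a uniform prismatic bar under axial load, so k = (A·E) / L.
Convert to SI units:
  E = 110 GPa = 1.1 × 10¹¹ Pa
Substitute:
  k = (0.00786 × (1.1 × 10¹¹)) / 4.14
  k = 2.088 × 10⁸ N/m
Convert: k = 2.088 × 10⁸ N/m = 208.8 MN/m
Final answer: k = 208.8 MN/m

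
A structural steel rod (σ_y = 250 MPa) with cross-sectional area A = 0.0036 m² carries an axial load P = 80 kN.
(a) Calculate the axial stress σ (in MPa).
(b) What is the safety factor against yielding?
(a) Axial stress σ = P/A. Convert P = 80 kN = 80000 N.
  σ = 80000 / 0.0036 = 2.222 × 10⁷ Pa = 22.22 MPa
(b) Safety factor SF = σ_y/σ = 250 / 22.22 = 11.25
Final answer: (a) σ = 22.22 MPa, (b) SF = 11.25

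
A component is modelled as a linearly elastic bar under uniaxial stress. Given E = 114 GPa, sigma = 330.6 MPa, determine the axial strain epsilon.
Model: a linearly elastic bar under uniaxial stress, so sigma = E·epsilon.
Solve for epsilon: epsilon = sigma / E.
Convert to SI units:
  E = 114 GPa = 1.14 × 10¹¹ Pa
  sigma = 330.6 MPa = 3.306 × 10⁸ Pa
Substitute:
  epsilon = (3.306 × 10⁸) / (1.14 × 10¹¹)
  epsilon = 0.0029
Final answer: epsilon = 0.0029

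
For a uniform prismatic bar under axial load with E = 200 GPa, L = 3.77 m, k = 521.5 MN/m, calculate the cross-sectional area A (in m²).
Model: a uniform prismatic bar under axial load, so k = (A·E) / L.
Solve for A: A = (k·L) / E.
Convert to SI units:
  E = 200 GPa = 2 × 10¹¹ Pa
  k = 521.5 MN/m = 5.215 × 10⁸ N/m
Substitute:
  A = ((5.215 × 10⁸) × 3.77) / (2 × 10¹¹)
  A = 0.00983 m²
Final answer: A = 0.00983 m²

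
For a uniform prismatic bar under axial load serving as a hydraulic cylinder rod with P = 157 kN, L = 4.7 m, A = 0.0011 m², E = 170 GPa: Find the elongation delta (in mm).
Model: a uniform prismatic bar under axial load, so delta = (P·L) / (A·E).
Convert to SI units:
  P = 157 kN = 157000 N
  E = 170 GPa = 1.7 × 10¹¹ Pa
Substitute:
  delta = (157000 × 4.7) / (0.0011 × (1.7 × 10¹¹))
  delta = 0.003946 m
Convert: delta = 0.003946 m = 3.946 mm
Final answer: delta = 3.946 mm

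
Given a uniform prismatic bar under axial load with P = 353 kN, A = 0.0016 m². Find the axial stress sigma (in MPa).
Model: a uniform prismatic bar under axial load, so sigma = P / A.
Convert to SI units:
  P = 353 kN = 353000 N
Substitute:
  sigma = 353000 / 0.0016
  sigma = 2.206 × 10⁸ Pa
Convert: sigma = 2.206 × 10⁸ Pa = 220.6 MPa
Final answer: sigma = 220.6 MPa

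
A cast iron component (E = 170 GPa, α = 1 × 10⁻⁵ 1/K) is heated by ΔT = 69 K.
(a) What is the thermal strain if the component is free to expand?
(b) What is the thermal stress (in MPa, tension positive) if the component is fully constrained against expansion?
(a) Free thermal strain ε_th = α·ΔT = (1 × 10⁻⁵) × 69 = 0.00069
(b) Fully constrained, the expansion is suppressed, so σ = -E·α·ΔT. Convert E = 170 GPa = 1.7 × 10¹¹ Pa.
  σ = -(1.7 × 10¹¹) × (1 × 10⁻⁵) × 69 = -1.173 × 10⁸ Pa = -117.3 MPa (compressive)
Final answer: (a) ε_th = 0.00069, (b) σ = -117.3 MPa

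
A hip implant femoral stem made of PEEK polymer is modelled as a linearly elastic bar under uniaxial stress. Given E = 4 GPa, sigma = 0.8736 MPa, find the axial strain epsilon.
Model: a linearly elastic bar under uniaxial stress, so sigma = E·epsilon.
Solve for epsilon: epsilon = sigma / E.
Convert to SI units:
  E = 4 GPa = 4 × 10⁹ Pa
  sigma = 0.8736 MPa = 873600 Pa
Substitute:
  epsilon = 873600 / (4 × 10⁹)
  epsilon = 0.0002184
Final answer: epsilon = 0.0002184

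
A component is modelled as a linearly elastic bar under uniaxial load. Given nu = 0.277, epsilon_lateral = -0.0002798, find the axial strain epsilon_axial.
Model: a linearly elastic bar under uniaxial load, so epsilon_lateral = -nu·epsilon_axial.
Solve for epsilon_axial: epsilon_axial = -epsilon_lateral / nu.
Substitute:
  epsilon_axial = -(-0.0002798) / 0.277
  epsilon_axial = 0.00101
Final answer: epsilon_axial = 0.00101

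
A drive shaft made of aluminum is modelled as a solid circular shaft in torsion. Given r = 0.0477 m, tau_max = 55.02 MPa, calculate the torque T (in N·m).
Model: a solid circular shaft in torsion, so tau_max = (2·T) / (π·r^3).
Solve for T: T = (π·tau_max·r^3) / 2.
Convert to SI units:
  tau_max = 55.02 MPa = 5.502 × 10⁷ Pa
Substitute:
  T = (π × (5.502 × 10⁷) × 0.0477^3) / 2
  T = 9380 N·m
Final answer: T = 9380 N·m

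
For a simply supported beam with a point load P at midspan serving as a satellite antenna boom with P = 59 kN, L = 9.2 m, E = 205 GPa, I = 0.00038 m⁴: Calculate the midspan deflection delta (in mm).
Model: a simply supported beam with a point load P at midspan, so delta = (P·L^3) / (48·E·I).
Convert to SI units:
  P = 59 kN = 59000 N
  E = 205 GPa = 2.05 × 10¹¹ Pa
Substitute:
  delta = (59000 × 9.2^3) / (48 × (2.05 × 10¹¹) × 0.00038)
  delta = 0.01229 m
Convert: delta = 0.01229 m = 12.29 mm
Final answer: delta = 12.29 mm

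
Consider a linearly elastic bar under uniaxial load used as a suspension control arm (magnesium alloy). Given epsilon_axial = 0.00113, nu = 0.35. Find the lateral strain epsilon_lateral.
Model: a linearly elastic bar under uniaxial load, so epsilon_lateral = -nu·epsilon_axial.
Substitute:
  epsilon_lateral = -(0.35 × 0.00113)
  epsilon_lateral = -0.0003955
Final answer: epsilon_lateral = -0.0003955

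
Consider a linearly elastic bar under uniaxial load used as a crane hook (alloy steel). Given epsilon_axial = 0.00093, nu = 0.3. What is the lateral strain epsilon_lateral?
Model: a linearly elastic bar under uniaxial load, so epsilon_lateral = -nu·epsilon_axial.
Substitute:
  epsilon_lateral = -(0.3 × 0.00093)
  epsilon_lateral = -0.000279
Final answer: epsilon_lateral = -0.000279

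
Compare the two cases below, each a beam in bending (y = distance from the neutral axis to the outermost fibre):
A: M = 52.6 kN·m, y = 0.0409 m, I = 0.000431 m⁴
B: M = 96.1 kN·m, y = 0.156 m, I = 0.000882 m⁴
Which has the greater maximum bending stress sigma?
Model: a beam in bending (y = distance from the neutral axis to the outermost fibre), so sigma = (M·y) / I (SI units).
  A: sigma = (52600 × 0.0409) / 0.000431 = 4.992 × 10⁶ Pa = 4.992 MPa
  B: sigma = (96100 × 0.156) / 0.000882 = 1.7 × 10⁷ Pa = 17 MPa
17 MPa > 4.992 MPa, so B is larger.
Final answer: B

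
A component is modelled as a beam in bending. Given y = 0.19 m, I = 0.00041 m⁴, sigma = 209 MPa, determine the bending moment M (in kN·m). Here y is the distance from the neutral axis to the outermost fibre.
Model: a beam in bending, so sigma = (M·y) / I.
Solve for M: M = (sigma·I) / y.
Convert to SI units:
  sigma = 209 MPa = 2.09 × 10⁸ Pa
Substitute:
  M = ((2.09 × 10⁸) × 0.00041) / 0.19
  M = 451000 N·m
Convert: M = 451000 N·m = 451 kN·m
Final answer: M = 451 kN·m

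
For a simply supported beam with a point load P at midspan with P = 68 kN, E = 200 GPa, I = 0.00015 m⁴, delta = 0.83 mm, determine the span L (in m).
Model: a simply supported beam with a point load P at midspan, so delta = (P·L^3) / (48·E·I).
Solve for L: L = ((48·delta·E·I) / P)^(1/3).
Convert to SI units:
  P = 68 kN = 68000 N
  E = 200 GPa = 2 × 10¹¹ Pa
  delta = 0.83 mm = 0.00083 m
Substitute:
  L = ((48 × 0.00083 × (2 × 10¹¹) × 0.00015) / 68000)^(1/3)
  L = 2.6 m
Final answer: L = 2.6 m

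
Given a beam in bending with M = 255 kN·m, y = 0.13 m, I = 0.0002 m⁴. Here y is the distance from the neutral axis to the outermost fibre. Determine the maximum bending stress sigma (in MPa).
Model: a beam in bending, so sigma = (M·y) / I.
Convert to SI units:
  M = 255 kN·m = 255000 N·m
Substitute:
  sigma = (255000 × 0.13) / 0.0002
  sigma = 1.658 × 10⁸ Pa
Convert: sigma = 1.658 × 10⁸ Pa = 165.8 MPa
Final answer: sigma = 165.8 MPa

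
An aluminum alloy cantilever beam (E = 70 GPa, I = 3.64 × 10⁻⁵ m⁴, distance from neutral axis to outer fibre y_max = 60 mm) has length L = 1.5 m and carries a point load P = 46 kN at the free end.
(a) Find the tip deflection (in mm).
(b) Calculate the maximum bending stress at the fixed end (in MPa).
(a) Tip deflection of a cantilever with an end point load: δ = P·L^3 / (3·E·I). Convert P = 46 kN = 46000 N, E = 70 GPa = 7 × 10¹⁰ Pa.
  δ = (46000 × 1.5^3) / (3 × (7 × 10¹⁰) × (3.64 × 10⁻⁵)) = 0.02031 m = 20.31 mm
(b) Maximum bending moment at the fixed end: M = P·L = 46000 × 1.5 = 69000 N·m. Convert y_max = 60 mm = 0.06 m.
  σ = M·y_max / I = (69000 × 0.06) / (3.64 × 10⁻⁵) = 1.137 × 10⁸ Pa = 113.7 MPa
Final answer: (a) δ = 20.31 mm, (b) σ = 113.7 MPa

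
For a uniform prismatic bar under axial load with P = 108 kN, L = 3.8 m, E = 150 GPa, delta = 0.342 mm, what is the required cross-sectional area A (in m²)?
Model: a uniform prismatic bar under axial load, so delta = (P·L) / (A·E).
Solve for A: A = (P·L) / (delta·E).
Convert to SI units:
  P = 108 kN = 108000 N
  E = 150 GPa = 1.5 × 10¹¹ Pa
  delta = 0.342 mm = 0.000342 m
Substitute:
  A = (108000 × 3.8) / (0.000342 × (1.5 × 10¹¹))
  A = 0.008 m²
Final answer: A = 0.008 m²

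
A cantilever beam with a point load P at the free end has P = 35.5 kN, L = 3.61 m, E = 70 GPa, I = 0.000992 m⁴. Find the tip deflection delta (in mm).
Model: a cantilever beam with a point load P at the free end, so delta = (P·L^3) / (3·E·I).
Convert to SI units:
  P = 35.5 kN = 35500 N
  E = 70 GPa = 7 × 10¹⁰ Pa
Substitute:
  delta = (35500 × 3.61^3) / (3 × (7 × 10¹⁰) × 0.000992)
  delta = 0.008017 m
Convert: delta = 0.008017 m = 8.017 mm
Final answer: delta = 8.017 mm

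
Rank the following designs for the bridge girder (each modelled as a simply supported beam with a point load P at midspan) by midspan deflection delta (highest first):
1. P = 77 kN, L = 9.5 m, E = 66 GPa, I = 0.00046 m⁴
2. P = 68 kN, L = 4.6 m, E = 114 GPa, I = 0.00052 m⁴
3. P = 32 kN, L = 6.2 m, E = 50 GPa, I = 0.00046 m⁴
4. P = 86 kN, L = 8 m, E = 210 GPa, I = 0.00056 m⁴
Model: a simply supported beam with a point load P at midspan, so delta = (P·L^3) / (48·E·I) (SI units).
  Case 1: delta = (77000 × 9.5^3) / (48 × (6.6 × 10¹⁰) × 0.00046) = 0.0453 m = 45.3 mm
  Case 2: delta = (68000 × 4.6^3) / (48 × (1.14 × 10¹¹) × 0.00052) = 0.002326 m = 2.326 mm
  Case 3: delta = (32000 × 6.2^3) / (48 × (5 × 10¹⁰) × 0.00046) = 0.006908 m = 6.908 mm
  Case 4: delta = (86000 × 8^3) / (48 × (2.1 × 10¹¹) × 0.00056) = 0.0078 m = 7.8 mm
Ordering: 45.3 mm (case 1) > 7.8 mm (case 4) > 6.908 mm (case 3) > 2.326 mm (case 2)
Final answer: 1, 4, 3, 2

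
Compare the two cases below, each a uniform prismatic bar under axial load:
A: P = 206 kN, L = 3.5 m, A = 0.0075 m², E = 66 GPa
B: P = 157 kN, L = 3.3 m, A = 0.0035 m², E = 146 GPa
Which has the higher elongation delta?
Model: a uniform prismatic bar under axial load, so delta = (P·L) / (A·E) (SI units).
  A: delta = (206000 × 3.5) / (0.0075 × (6.6 × 10¹⁰)) = 0.001457 m = 1.457 mm
  B: delta = (157000 × 3.3) / (0.0035 × (1.46 × 10¹¹)) = 0.001014 m = 1.014 mm
1.457 mm > 1.014 mm, so A is larger.
Final answer: A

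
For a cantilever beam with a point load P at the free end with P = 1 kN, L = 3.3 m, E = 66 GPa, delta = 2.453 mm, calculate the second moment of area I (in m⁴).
Model: a cantilever beam with a point load P at the free end, so delta = (P·L^3) / (3·E·I).
Solve for I: I = (P·L^3) / (3·delta·E).
Convert to SI units:
  P = 1 kN = 1000 N
  E = 66 GPa = 6.6 × 10¹⁰ Pa
  delta = 2.453 mm = 0.002453 m
Substitute:
  I = (1000 × 3.3^3) / (3 × 0.002453 × (6.6 × 10¹⁰))
  I = 7.399 × 10⁻⁵ m⁴
Final answer: I = 7.399 × 10⁻⁵ m⁴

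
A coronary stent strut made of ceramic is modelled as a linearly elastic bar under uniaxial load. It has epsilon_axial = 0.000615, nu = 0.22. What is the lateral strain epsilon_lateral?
Model: a linearly elastic bar under uniaxial load, so epsilon_lateral = -nu·epsilon_axial.
Substitute:
  epsilon_lateral = -(0.22 × 0.000615)
  epsilon_lateral = -0.0001353
Final answer: epsilon_lateral = -0.0001353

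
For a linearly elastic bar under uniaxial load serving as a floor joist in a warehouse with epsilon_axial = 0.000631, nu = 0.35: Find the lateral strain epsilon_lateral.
Model: a linearly elastic bar under uniaxial load, so epsilon_lateral = -nu·epsilon_axial.
Substitute:
  epsilon_lateral = -(0.35 × 0.000631)
  epsilon_lateral = -0.0002209
Final answer: epsilon_lateral = -0.0002209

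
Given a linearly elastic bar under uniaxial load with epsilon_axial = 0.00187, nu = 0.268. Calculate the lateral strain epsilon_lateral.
Model: a linearly elastic bar under uniaxial load, so epsilon_lateral = -nu·epsilon_axial.
Substitute:
  epsilon_lateral = -(0.268 × 0.00187)
  epsilon_lateral = -0.0005012
Final answer: epsilon_lateral = -0.0005012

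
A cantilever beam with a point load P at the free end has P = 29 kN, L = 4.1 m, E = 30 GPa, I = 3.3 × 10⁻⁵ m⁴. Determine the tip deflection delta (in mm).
Model: a cantilever beam with a point load P at the free end, so delta = (P·L^3) / (3·E·I).
Convert to SI units:
  P = 29 kN = 29000 N
  E = 30 GPa = 3 × 10¹⁰ Pa
Substitute:
  delta = (29000 × 4.1^3) / (3 × (3 × 10¹⁰) × (3.3 × 10⁻⁵))
  delta = 0.673 m
Convert: delta = 0.673 m = 673 mm
Final answer: delta = 673 mm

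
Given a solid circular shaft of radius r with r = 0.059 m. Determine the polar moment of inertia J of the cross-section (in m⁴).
Model: a solid circular shaft of radius r, so J = (π·r^4) / 2.
Substitute:
  J = (π × 0.059^4) / 2
  J = 1.903 × 10⁻⁵ m⁴
Final answer: J = 1.903 × 10⁻⁵ m⁴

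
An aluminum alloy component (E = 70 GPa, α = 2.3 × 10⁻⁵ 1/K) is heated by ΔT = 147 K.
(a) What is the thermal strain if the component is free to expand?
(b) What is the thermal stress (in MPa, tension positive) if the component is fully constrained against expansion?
(a) Free thermal strain ε_th = α·ΔT = (2.3 × 10⁻⁵) × 147 = 0.003381
(b) Fully constrained, the expansion is suppressed, so σ = -E·α·ΔT. Convert E = 70 GPa = 7 × 10¹⁰ Pa.
  σ = -(7 × 10¹⁰) × (2.3 × 10⁻⁵) × 147 = -2.367 × 10⁸ Pa = -236.7 MPa (compressive)
Final answer: (a) ε_th = 0.003381, (b) σ = -236.7 MPa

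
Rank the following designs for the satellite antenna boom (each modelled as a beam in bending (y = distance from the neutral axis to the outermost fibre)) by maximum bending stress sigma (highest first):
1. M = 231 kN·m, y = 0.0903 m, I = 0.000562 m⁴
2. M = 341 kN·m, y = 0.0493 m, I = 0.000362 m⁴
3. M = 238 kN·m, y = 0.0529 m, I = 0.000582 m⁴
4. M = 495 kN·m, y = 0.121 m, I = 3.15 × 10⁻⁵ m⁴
Model: a beam in bending (y = distance from the neutral axis to the outermost fibre), so sigma = (M·y) / I (SI units).
  Case 1: sigma = (231000 × 0.0903) / 0.000562 = 3.712 × 10⁷ Pa = 37.12 MPa
  Case 2: sigma = (341000 × 0.0493) / 0.000362 = 4.644 × 10⁷ Pa = 46.44 MPa
  Case 3: sigma = (238000 × 0.0529) / 0.000582 = 2.163 × 10⁷ Pa = 21.63 MPa
  Case 4: sigma = (495000 × 0.121) / (3.15 × 10⁻⁵) = 1.901 × 10⁹ Pa = 1901 MPa
Ordering: 1901 MPa (case 4) > 46.44 MPa (case 2) > 37.12 MPa (case 1) > 21.63 MPa (case 3)
Final answer: 4, 2, 1, 3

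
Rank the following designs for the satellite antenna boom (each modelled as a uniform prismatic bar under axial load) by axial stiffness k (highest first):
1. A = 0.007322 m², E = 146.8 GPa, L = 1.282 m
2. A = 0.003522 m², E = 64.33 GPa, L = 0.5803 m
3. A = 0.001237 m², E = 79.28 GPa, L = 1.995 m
Model: a uniform prismatic bar under axial load, so k = (A·E) / L (SI units).
  Case 1: k = (0.007322 × (1.468 × 10¹¹)) / 1.282 = 8.384 × 10⁸ N/m = 838.4 MN/m
  Case 2: k = (0.003522 × (6.433 × 10¹⁰)) / 0.5803 = 3.904 × 10⁸ N/m = 390.4 MN/m
  Case 3: k = (0.001237 × (7.928 × 10¹⁰)) / 1.995 = 4.916 × 10⁷ N/m = 49.16 MN/m
Ordering: 838.4 MN/m (case 1) > 390.4 MN/m (case 2) > 49.16 MN/m (case 3)
Final answer: 1, 2, 3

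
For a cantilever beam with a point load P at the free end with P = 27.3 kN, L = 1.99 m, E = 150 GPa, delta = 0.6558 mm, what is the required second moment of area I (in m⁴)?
Model: a cantilever beam with a point load P at the free end, so delta = (P·L^3) / (3·E·I).
Solve for I: I = (P·L^3) / (3·delta·E).
Convert to SI units:
  P = 27.3 kN = 27300 N
  E = 150 GPa = 1.5 × 10¹¹ Pa
  delta = 0.6558 mm = 0.0006558 m
Substitute:
  I = (27300 × 1.99^3) / (3 × 0.0006558 × (1.5 × 10¹¹))
  I = 0.000729 m⁴
Final answer: I = 0.000729 m⁴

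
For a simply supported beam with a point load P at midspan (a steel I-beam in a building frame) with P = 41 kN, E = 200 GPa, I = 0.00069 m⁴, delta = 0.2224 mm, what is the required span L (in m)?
Model: a simply supported beam with a point load P at midspan, so delta = (P·L^3) / (48·E·I).
Solve for L: L = ((48·delta·E·I) / P)^(1/3).
Convert to SI units:
  P = 41 kN = 41000 N
  E = 200 GPa = 2 × 10¹¹ Pa
  delta = 0.2224 mm = 0.0002224 m
Substitute:
  L = ((48 × 0.0002224 × (2 × 10¹¹) × 0.00069) / 41000)^(1/3)
  L = 3.3 m
Final answer: L = 3.3 m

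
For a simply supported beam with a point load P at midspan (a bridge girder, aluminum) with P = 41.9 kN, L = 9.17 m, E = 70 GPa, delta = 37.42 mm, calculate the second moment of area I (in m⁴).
Model: a simply supported beam with a point load P at midspan, so delta = (P·L^3) / (48·E·I).
Solve for I: I = (P·L^3) / (48·delta·E).
Convert to SI units:
  P = 41.9 kN = 41900 N
  E = 70 GPa = 7 × 10¹⁰ Pa
  delta = 37.42 mm = 0.03742 m
Substitute:
  I = (41900 × 9.17^3) / (48 × 0.03742 × (7 × 10¹⁰))
  I = 0.000257 m⁴
Final answer: I = 0.000257 m⁴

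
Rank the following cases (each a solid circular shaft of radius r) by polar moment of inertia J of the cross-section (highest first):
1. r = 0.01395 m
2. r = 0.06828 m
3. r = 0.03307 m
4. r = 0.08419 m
Model: a solid circular shaft of radius r, so J = (π·r^4) / 2 (SI units).
  Case 1: J = (π × 0.01395^4) / 2 = 5.949 × 10⁻⁸ m⁴
  Case 2: J = (π × 0.06828^4) / 2 = 3.414 × 10⁻⁵ m⁴
  Case 3: J = (π × 0.03307^4) / 2 = 1.879 × 10⁻⁶ m⁴
  Case 4: J = (π × 0.08419^4) / 2 = 7.892 × 10⁻⁵ m⁴
Ordering: 7.892 × 10⁻⁵ m⁴ (case 4) > 3.414 × 10⁻⁵ m⁴ (case 2) > 1.879 × 10⁻⁶ m⁴ (case 3) > 5.949 × 10⁻⁸ m⁴ (case 1)
Final answer: 4, 2, 3, 1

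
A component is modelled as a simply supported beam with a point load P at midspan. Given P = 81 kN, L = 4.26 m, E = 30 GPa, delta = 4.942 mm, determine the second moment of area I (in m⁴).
Model: a simply supported beam with a point load P at midspan, so delta = (P·L^3) / (48·E·I).
Solve for I: I = (P·L^3) / (48·delta·E).
Convert to SI units:
  P = 81 kN = 81000 N
  E = 30 GPa = 3 × 10¹⁰ Pa
  delta = 4.942 mm = 0.004942 m
Substitute:
  I = (81000 × 4.26^3) / (48 × 0.004942 × (3 × 10¹⁰))
  I = 0.0008799 m⁴
Final answer: I = 0.0008799 m⁴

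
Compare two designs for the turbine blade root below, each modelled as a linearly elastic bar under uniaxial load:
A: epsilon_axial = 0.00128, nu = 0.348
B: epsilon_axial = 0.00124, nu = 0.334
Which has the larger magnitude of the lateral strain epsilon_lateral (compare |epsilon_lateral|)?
Model: a linearly elastic bar under uniaxial load, so epsilon_lateral = -nu·epsilon_axial (SI units).
  A: epsilon_lateral = -(0.348 × 0.00128) = -0.0004454
  B: epsilon_lateral = -(0.334 × 0.00124) = -0.0004142
|epsilon_lateral|: A = 0.0004454, B = 0.0004142, so A is larger in magnitude.
Final answer: A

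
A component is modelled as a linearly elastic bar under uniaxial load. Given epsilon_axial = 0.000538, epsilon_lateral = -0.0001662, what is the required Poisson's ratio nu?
Model: a linearly elastic bar under uniaxial load, so epsilon_lateral = -nu·epsilon_axial.
Solve for nu: nu = -epsilon_lateral / epsilon_axial.
Substitute:
  nu = -(-0.0001662) / 0.000538
  nu = 0.3089
Final answer: nu = 0.3089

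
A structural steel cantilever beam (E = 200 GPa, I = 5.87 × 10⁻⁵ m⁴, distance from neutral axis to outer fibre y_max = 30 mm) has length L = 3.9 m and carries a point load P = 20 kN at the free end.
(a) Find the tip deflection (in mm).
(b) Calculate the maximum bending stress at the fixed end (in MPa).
(a) Tip deflection of a cantilever with an end point load: δ = P·L^3 / (3·E·I). Convert P = 20 kN = 20000 N, E = 200 GPa = 2 × 10¹¹ Pa.
  δ = (20000 × 3.9^3) / (3 × (2 × 10¹¹) × (5.87 × 10⁻⁵)) = 0.03368 m = 33.68 mm
(b) Maximum bending moment at the fixed end: M = P·L = 20000 × 3.9 = 78000 N·m. Convert y_max = 30 mm = 0.03 m.
  σ = M·y_max / I = (78000 × 0.03) / (5.87 × 10⁻⁵) = 3.986 × 10⁷ Pa = 39.86 MPa
Final answer: (a) δ = 33.68 mm, (b) σ = 39.86 MPa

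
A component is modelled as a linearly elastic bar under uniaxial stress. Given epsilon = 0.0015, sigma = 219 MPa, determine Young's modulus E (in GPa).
Model: a linearly elastic bar under uniaxial stress, so sigma = E·epsilon.
Solve for E: E = sigma / epsilon.
Convert to SI units:
  sigma = 219 MPa = 2.19 × 10⁸ Pa
Substitute:
  E = (2.19 × 10⁸) / 0.0015
  E = 1.46 × 10¹¹ Pa
Convert: E = 1.46 × 10¹¹ Pa = 146 GPa
Final answer: E = 146 GPa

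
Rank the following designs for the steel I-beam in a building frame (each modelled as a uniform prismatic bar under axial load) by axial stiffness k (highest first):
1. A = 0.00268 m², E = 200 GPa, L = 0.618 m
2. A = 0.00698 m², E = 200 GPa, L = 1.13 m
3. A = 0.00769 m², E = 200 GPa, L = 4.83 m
Model: a uniform prismatic bar under axial load, so k = (A·E) / L (SI units).
  Case 1: k = (0.00268 × (2 × 10¹¹)) / 0.618 = 8.673 × 10⁸ N/m = 867.3 MN/m
  Case 2: k = (0.00698 × (2 × 10¹¹)) / 1.13 = 1.235 × 10⁹ N/m = 1235 MN/m
  Case 3: k = (0.00769 × (2 × 10¹¹)) / 4.83 = 3.184 × 10⁸ N/m = 318.4 MN/m
Ordering: 1235 MN/m (case 2) > 867.3 MN/m (case 1) > 318.4 MN/m (case 3)
Final answer: 2, 1, 3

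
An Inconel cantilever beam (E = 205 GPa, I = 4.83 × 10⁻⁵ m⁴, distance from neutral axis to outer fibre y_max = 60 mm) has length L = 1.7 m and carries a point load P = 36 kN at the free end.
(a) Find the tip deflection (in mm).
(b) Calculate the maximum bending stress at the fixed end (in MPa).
(a) Tip deflection of a cantilever with an end point load: δ = P·L^3 / (3·E·I). Convert P = 36 kN = 36000 N, E = 205 GPa = 2.05 × 10¹¹ Pa.
  δ = (36000 × 1.7^3) / (3 × (2.05 × 10¹¹) × (4.83 × 10⁻⁵)) = 0.005954 m = 5.954 mm
(b) Maximum bending moment at the fixed end: M = P·L = 36000 × 1.7 = 61200 N·m. Convert y_max = 60 mm = 0.06 m.
  σ = M·y_max / I = (61200 × 0.06) / (4.83 × 10⁻⁵) = 7.602 × 10⁷ Pa = 76.02 MPa
Final answer: (a) δ = 5.954 mm, (b) σ = 76.02 MPa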